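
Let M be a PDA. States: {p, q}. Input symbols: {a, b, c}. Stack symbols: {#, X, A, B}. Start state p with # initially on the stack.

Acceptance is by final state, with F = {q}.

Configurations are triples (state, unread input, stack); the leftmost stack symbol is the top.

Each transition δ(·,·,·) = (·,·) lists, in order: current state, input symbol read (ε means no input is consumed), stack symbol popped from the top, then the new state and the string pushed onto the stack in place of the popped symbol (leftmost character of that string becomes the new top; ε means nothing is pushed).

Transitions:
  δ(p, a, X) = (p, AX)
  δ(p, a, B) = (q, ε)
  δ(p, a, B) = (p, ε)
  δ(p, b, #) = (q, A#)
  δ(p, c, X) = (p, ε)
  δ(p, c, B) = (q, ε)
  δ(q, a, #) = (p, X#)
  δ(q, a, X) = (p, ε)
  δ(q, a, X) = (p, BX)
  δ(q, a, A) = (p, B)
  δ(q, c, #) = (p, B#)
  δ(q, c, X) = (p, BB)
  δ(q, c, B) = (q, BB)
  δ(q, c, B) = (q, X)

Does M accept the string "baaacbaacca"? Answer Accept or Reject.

No computation consumes all input and reaches a final state.

Reject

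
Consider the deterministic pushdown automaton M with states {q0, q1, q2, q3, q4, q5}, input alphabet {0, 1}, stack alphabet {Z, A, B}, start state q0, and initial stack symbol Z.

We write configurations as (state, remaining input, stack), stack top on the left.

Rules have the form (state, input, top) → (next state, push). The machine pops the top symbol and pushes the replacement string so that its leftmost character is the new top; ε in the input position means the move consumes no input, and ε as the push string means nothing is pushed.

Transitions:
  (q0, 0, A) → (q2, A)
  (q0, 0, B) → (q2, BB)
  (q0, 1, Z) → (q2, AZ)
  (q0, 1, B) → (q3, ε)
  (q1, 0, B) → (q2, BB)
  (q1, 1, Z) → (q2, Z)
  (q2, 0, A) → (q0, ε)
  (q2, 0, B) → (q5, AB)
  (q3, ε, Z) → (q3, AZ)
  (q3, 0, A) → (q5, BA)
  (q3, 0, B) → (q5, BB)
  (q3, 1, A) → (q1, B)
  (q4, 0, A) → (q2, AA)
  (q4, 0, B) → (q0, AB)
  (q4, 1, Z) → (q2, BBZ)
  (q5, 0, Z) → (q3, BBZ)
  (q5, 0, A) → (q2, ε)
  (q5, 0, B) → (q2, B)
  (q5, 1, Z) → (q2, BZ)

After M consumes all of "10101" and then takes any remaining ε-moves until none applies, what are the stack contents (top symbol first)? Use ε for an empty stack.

AZ

(q0, 10101, Z)
  read 1, top Z: go to q2, push AZ → (q2, 0101, AZ)
  read 0, top A: go to q0, push ε → (q0, 101, Z)
  read 1, top Z: go to q2, push AZ → (q2, 01, AZ)
  read 0, top A: go to q0, push ε → (q0, 1, Z)
  read 1, top Z: go to q2, push AZ → (q2, ε, AZ)
All input consumed in state q2 with stack AZ.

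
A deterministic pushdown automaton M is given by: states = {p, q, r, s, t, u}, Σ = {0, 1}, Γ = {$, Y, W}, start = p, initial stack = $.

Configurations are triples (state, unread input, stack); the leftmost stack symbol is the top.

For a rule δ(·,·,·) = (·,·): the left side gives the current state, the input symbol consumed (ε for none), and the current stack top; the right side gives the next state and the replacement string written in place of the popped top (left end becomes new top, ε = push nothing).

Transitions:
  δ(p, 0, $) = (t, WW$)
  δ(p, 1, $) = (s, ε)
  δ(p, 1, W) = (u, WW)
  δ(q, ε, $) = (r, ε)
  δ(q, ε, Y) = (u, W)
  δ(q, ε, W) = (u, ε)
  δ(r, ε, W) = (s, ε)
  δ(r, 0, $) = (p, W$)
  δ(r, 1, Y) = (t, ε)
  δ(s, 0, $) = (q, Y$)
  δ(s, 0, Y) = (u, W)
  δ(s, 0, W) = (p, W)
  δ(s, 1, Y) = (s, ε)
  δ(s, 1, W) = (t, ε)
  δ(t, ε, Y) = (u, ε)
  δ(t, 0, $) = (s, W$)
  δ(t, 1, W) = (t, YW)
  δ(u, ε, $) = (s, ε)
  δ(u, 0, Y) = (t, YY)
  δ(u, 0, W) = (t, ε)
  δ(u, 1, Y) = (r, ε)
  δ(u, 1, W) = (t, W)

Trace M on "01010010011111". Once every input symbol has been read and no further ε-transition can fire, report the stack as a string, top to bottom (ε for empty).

(p, 01010010011111, $)
  read 0, top $: go to t, push WW$ → (t, 1010010011111, WW$)
  read 1, top W: go to t, push YW → (t, 010010011111, YWW$)
  ε-move, top Y: go to u, push ε → (u, 010010011111, WW$)
  read 0, top W: go to t, push ε → (t, 10010011111, W$)
  read 1, top W: go to t, push YW → (t, 0010011111, YW$)
  ε-move, top Y: go to u, push ε → (u, 0010011111, W$)
  read 0, top W: go to t, push ε → (t, 010011111, $)
  read 0, top $: go to s, push W$ → (s, 10011111, W$)
  read 1, top W: go to t, push ε → (t, 0011111, $)
  read 0, top $: go to s, push W$ → (s, 011111, W$)
  read 0, top W: go to p, push W → (p, 11111, W$)
  read 1, top W: go to u, push WW → (u, 1111, WW$)
  read 1, top W: go to t, push W → (t, 111, WW$)
  read 1, top W: go to t, push YW → (t, 11, YWW$)
  ε-move, top Y: go to u, push ε → (u, 11, WW$)
  read 1, top W: go to t, push W → (t, 1, WW$)
  read 1, top W: go to t, push YW → (t, ε, YWW$)
  ε-move, top Y: go to u, push ε → (u, ε, WW$)
All input consumed in state u with stack WW$.

WW$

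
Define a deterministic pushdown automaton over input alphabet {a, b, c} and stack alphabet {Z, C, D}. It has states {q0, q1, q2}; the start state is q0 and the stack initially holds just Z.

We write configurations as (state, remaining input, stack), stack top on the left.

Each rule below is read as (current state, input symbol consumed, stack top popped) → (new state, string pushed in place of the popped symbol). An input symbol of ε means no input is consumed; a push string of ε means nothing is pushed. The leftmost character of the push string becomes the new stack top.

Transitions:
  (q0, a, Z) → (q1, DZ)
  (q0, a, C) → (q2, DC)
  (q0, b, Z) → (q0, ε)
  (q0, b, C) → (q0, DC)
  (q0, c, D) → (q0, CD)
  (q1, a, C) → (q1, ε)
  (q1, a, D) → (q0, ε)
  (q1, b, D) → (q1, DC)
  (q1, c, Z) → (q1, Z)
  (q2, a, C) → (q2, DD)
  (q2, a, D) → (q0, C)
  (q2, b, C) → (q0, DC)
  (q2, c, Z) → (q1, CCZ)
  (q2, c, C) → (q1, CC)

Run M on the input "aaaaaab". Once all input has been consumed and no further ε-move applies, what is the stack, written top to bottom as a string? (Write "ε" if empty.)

(q0, aaaaaab, Z)
  read a, top Z: go to q1, push DZ → (q1, aaaaab, DZ)
  read a, top D: go to q0, push ε → (q0, aaaab, Z)
  read a, top Z: go to q1, push DZ → (q1, aaab, DZ)
  read a, top D: go to q0, push ε → (q0, aab, Z)
  read a, top Z: go to q1, push DZ → (q1, ab, DZ)
  read a, top D: go to q0, push ε → (q0, b, Z)
  read b, top Z: go to q0, push ε → (q0, ε, ε)
All input consumed in state q0 with stack ε.

ε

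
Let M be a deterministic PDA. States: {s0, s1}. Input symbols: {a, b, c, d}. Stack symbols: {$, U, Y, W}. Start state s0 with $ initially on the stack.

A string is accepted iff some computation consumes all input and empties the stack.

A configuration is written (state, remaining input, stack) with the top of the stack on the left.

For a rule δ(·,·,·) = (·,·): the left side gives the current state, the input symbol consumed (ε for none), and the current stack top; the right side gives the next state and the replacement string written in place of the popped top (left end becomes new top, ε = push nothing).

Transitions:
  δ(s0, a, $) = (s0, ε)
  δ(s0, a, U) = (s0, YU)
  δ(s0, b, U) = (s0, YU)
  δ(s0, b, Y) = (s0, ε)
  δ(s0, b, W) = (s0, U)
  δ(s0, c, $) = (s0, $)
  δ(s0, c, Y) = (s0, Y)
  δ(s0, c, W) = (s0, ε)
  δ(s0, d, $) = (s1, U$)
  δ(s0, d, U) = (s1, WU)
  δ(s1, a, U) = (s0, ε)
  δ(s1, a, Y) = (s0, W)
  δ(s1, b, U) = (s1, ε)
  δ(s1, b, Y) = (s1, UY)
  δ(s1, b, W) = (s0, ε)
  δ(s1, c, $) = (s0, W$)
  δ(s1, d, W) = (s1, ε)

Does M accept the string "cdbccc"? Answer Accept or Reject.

Reject

(s0, cdbccc, $) ⊢ (s0, dbccc, $) ⊢ (s1, bccc, U$) ⊢ (s1, ccc, $) ⊢ (s0, cc, W$) ⊢ (s0, c, $) ⊢ (s0, ε, $)
All input consumed; stack is $, not empty, and no further ε-move applies.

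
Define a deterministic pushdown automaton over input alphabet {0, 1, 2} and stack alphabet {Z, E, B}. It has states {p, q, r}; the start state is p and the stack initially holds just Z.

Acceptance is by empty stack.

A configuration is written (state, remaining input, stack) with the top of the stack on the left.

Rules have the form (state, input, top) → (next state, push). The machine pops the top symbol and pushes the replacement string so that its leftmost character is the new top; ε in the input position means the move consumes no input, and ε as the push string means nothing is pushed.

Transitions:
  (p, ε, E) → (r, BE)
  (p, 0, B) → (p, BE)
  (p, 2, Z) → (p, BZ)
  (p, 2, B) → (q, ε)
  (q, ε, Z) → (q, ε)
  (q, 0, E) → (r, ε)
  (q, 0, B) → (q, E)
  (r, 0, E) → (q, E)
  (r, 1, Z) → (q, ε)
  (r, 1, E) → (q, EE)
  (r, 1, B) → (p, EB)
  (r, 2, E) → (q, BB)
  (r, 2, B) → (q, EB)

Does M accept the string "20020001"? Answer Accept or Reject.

(p, 20020001, Z) ⊢ (p, 0020001, BZ) ⊢ (p, 020001, BEZ) ⊢ (p, 20001, BEEZ) ⊢ (q, 0001, EEZ) ⊢ (r, 001, EZ) ⊢ (q, 01, EZ) ⊢ (r, 1, Z) ⊢ (q, ε, ε)
All input consumed and the stack is empty.

Accept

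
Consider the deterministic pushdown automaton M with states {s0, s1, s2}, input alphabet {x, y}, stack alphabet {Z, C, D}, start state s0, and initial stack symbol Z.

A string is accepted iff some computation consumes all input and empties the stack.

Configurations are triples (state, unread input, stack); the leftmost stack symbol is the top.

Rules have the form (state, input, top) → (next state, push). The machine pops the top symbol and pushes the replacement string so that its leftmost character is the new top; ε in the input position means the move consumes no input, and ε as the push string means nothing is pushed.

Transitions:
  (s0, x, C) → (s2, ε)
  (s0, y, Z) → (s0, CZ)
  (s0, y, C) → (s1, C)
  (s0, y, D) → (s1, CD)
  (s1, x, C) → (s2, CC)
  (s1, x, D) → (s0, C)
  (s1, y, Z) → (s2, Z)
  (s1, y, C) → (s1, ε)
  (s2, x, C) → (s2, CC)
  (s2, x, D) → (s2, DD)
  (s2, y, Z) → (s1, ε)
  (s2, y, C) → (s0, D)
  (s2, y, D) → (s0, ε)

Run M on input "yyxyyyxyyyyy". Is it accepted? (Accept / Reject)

(s0, yyxyyyxyyyyy, Z)
  read y, top Z: go to s0, push CZ → (s0, yxyyyxyyyyy, CZ)
  read y, top C: go to s1, push C → (s1, xyyyxyyyyy, CZ)
  read x, top C: go to s2, push CC → (s2, yyyxyyyyy, CCZ)
  read y, top C: go to s0, push D → (s0, yyxyyyyy, DCZ)
  read y, top D: go to s1, push CD → (s1, yxyyyyy, CDCZ)
  read y, top C: go to s1, push ε → (s1, xyyyyy, DCZ)
  read x, top D: go to s0, push C → (s0, yyyyy, CCZ)
  read y, top C: go to s1, push C → (s1, yyyy, CCZ)
  read y, top C: go to s1, push ε → (s1, yyy, CZ)
  read y, top C: go to s1, push ε → (s1, yy, Z)
  read y, top Z: go to s2, push Z → (s2, y, Z)
  read y, top Z: go to s1, push ε → (s1, ε, ε)
All input consumed and the stack is empty.

Accept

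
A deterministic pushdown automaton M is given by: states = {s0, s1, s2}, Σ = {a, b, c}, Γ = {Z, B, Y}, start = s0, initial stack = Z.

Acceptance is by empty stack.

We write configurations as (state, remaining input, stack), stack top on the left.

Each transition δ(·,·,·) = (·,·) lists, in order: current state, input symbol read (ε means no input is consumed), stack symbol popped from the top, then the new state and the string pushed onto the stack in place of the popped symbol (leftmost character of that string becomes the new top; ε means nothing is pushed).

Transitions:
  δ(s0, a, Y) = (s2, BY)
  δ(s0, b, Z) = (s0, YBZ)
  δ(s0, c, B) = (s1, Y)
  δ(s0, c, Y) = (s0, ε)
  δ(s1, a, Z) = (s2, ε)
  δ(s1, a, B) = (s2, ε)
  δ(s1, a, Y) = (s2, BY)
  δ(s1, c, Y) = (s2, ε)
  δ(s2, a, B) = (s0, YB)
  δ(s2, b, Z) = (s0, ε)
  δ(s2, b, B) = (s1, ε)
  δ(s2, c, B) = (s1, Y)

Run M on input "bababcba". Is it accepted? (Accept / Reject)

(s0, bababcba, Z)
  read b, top Z: go to s0, push YBZ → (s0, ababcba, YBZ)
  read a, top Y: go to s2, push BY → (s2, babcba, BYBZ)
  read b, top B: go to s1, push ε → (s1, abcba, YBZ)
  read a, top Y: go to s2, push BY → (s2, bcba, BYBZ)
  read b, top B: go to s1, push ε → (s1, cba, YBZ)
  read c, top Y: go to s2, push ε → (s2, ba, BZ)
  read b, top B: go to s1, push ε → (s1, a, Z)
  read a, top Z: go to s2, push ε → (s2, ε, ε)
All input consumed and the stack is empty.

Accept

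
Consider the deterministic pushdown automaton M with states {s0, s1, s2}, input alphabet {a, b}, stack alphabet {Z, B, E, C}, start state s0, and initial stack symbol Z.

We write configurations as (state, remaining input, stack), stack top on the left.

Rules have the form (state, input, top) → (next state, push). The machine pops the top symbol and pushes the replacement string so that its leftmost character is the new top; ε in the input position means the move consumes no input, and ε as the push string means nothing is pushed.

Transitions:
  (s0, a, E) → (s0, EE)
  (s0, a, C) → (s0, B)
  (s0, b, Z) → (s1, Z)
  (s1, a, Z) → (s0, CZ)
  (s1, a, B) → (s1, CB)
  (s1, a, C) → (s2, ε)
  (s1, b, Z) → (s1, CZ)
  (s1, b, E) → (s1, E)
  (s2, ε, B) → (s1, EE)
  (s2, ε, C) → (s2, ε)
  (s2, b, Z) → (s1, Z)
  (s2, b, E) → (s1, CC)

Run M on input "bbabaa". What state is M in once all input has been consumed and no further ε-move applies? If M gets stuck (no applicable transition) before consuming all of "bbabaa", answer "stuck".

s0

(s0, bbabaa, Z)
  read b, top Z: go to s1, push Z → (s1, babaa, Z)
  read b, top Z: go to s1, push CZ → (s1, abaa, CZ)
  read a, top C: go to s2, push ε → (s2, baa, Z)
  read b, top Z: go to s1, push Z → (s1, aa, Z)
  read a, top Z: go to s0, push CZ → (s0, a, CZ)
  read a, top C: go to s0, push B → (s0, ε, BZ)
All input consumed; M is in state s0.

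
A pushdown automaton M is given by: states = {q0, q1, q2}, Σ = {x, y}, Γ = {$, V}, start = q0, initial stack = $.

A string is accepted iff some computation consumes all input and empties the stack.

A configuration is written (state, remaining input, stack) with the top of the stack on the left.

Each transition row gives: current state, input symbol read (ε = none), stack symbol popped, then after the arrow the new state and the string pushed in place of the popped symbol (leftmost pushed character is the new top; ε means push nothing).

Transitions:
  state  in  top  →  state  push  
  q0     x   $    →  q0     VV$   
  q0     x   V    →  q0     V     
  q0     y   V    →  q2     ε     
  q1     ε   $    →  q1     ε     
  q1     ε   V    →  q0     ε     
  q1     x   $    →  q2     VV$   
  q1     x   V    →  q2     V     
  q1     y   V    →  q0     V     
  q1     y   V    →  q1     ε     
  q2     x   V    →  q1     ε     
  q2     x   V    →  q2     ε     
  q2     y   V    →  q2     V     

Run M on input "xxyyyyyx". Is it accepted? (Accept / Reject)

Accept

One accepting computation: (q0, xxyyyyyx, $) ⊢ (q0, xyyyyyx, VV$) ⊢ (q0, yyyyyx, VV$) ⊢ (q2, yyyyx, V$) ⊢ (q2, yyyx, V$) ⊢ (q2, yyx, V$) ⊢ (q2, yx, V$) ⊢ (q2, x, V$) ⊢ (q1, ε, $) ⊢ (q1, ε, ε)
All input consumed and the stack is empty.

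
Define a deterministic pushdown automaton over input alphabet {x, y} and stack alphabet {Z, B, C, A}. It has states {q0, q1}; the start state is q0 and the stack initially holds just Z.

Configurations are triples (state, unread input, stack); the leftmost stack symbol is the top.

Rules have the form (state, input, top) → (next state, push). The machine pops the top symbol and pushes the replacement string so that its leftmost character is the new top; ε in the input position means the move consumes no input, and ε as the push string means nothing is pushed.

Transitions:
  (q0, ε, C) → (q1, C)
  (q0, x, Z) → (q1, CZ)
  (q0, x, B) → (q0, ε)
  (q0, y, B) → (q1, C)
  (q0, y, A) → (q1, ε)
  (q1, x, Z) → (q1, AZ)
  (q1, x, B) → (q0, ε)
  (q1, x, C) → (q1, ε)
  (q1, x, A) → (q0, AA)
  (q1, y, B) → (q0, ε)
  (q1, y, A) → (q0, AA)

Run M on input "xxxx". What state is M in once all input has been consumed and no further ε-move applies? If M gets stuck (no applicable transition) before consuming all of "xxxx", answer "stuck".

(q0, xxxx, Z)
  read x, top Z: go to q1, push CZ → (q1, xxx, CZ)
  read x, top C: go to q1, push ε → (q1, xx, Z)
  read x, top Z: go to q1, push AZ → (q1, x, AZ)
  read x, top A: go to q0, push AA → (q0, ε, AAZ)
All input consumed; M is in state q0.

q0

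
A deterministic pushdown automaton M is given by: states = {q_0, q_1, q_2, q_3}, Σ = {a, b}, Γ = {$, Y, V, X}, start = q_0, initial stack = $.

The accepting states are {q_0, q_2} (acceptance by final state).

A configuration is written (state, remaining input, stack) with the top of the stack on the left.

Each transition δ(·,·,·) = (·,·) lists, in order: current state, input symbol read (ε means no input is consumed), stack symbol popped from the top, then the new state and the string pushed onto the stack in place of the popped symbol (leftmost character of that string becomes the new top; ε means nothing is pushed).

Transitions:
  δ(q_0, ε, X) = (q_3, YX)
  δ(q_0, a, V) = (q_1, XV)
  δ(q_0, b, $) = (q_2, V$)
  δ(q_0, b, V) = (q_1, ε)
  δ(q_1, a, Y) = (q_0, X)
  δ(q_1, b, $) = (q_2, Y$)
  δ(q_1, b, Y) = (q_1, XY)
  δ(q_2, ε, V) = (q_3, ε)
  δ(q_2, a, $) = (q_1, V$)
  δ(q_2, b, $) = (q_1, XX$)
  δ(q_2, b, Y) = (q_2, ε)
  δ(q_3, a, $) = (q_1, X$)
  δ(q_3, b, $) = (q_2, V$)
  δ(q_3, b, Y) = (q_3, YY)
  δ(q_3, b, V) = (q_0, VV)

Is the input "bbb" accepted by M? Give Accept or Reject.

Accept

(q_0, bbb, $)
  read b, top $: go to q_2, push V$ → (q_2, bb, V$)
  ε-move, top V: go to q_3, push ε → (q_3, bb, $)
  read b, top $: go to q_2, push V$ → (q_2, b, V$)
  ε-move, top V: go to q_3, push ε → (q_3, b, $)
  read b, top $: go to q_2, push V$ → (q_2, ε, V$)
All input consumed; state q_2 ∈ F.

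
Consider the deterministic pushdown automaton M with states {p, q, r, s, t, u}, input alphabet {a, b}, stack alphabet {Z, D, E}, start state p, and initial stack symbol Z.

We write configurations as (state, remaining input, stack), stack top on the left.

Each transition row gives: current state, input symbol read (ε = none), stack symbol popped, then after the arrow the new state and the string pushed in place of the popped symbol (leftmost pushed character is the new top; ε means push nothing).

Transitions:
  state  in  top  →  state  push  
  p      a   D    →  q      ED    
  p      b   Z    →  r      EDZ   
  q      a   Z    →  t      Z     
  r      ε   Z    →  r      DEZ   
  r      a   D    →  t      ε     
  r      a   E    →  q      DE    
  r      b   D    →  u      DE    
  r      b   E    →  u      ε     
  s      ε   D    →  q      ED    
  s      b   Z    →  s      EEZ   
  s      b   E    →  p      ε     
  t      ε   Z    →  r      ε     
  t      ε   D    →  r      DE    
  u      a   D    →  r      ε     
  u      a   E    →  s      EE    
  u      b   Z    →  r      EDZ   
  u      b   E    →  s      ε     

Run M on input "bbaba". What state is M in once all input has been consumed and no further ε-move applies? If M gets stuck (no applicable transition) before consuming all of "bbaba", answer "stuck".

r

(p, bbaba, Z)
  read b, top Z: go to r, push EDZ → (r, baba, EDZ)
  read b, top E: go to u, push ε → (u, aba, DZ)
  read a, top D: go to r, push ε → (r, ba, Z)
  ε-move, top Z: go to r, push DEZ → (r, ba, DEZ)
  read b, top D: go to u, push DE → (u, a, DEEZ)
  read a, top D: go to r, push ε → (r, ε, EEZ)
All input consumed; M is in state r.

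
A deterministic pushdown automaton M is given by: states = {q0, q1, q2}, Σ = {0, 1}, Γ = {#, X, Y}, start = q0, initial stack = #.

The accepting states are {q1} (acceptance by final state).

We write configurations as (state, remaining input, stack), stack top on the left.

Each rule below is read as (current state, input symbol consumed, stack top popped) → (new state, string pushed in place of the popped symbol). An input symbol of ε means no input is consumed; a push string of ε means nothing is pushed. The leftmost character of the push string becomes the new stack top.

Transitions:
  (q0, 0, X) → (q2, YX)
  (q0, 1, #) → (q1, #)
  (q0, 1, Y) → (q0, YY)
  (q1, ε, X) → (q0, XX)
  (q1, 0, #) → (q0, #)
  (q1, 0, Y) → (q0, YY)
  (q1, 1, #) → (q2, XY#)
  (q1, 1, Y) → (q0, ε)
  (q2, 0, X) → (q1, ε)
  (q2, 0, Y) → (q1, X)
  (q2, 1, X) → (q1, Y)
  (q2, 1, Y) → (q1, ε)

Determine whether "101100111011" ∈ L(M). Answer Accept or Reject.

Reject

(q0, 101100111011, #) ⊢ (q1, 01100111011, #) ⊢ (q0, 1100111011, #) ⊢ (q1, 100111011, #) ⊢ (q2, 00111011, XY#) ⊢ (q1, 0111011, Y#) ⊢ (q0, 111011, YY#) ⊢ (q0, 11011, YYY#) ⊢ (q0, 1011, YYYY#) ⊢ (q0, 011, YYYYY#)
No transition applies at (q0, 011, YYYYY#); input not fully consumed.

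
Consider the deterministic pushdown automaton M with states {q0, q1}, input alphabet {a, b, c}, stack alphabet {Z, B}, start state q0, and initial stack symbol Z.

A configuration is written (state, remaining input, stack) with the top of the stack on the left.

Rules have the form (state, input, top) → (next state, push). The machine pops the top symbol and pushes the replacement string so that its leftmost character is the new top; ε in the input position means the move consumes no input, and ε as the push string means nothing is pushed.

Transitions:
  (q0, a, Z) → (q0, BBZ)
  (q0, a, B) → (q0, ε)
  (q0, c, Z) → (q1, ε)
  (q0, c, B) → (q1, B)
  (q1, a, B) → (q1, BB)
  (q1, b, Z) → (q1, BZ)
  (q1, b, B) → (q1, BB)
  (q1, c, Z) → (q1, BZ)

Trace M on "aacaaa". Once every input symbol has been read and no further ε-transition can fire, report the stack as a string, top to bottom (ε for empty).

(q0, aacaaa, Z)
  read a, top Z: go to q0, push BBZ → (q0, acaaa, BBZ)
  read a, top B: go to q0, push ε → (q0, caaa, BZ)
  read c, top B: go to q1, push B → (q1, aaa, BZ)
  read a, top B: go to q1, push BB → (q1, aa, BBZ)
  read a, top B: go to q1, push BB → (q1, a, BBBZ)
  read a, top B: go to q1, push BB → (q1, ε, BBBBZ)
All input consumed in state q1 with stack BBBBZ.

BBBBZ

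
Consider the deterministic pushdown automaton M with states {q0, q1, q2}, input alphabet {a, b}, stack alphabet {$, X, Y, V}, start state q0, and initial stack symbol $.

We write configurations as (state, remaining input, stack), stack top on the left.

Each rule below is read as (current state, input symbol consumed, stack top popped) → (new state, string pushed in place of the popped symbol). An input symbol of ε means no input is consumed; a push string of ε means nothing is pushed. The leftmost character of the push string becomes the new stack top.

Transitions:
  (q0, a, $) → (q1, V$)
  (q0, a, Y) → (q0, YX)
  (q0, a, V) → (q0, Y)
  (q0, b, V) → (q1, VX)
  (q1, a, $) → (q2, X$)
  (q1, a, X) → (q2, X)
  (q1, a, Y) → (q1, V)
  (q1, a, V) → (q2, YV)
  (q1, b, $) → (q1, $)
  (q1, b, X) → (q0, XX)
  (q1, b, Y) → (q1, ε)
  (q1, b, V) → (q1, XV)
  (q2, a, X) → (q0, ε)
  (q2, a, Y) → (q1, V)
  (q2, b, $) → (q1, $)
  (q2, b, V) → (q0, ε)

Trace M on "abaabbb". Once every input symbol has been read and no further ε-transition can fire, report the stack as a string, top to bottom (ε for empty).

(q0, abaabbb, $)
  read a, top $: go to q1, push V$ → (q1, baabbb, V$)
  read b, top V: go to q1, push XV → (q1, aabbb, XV$)
  read a, top X: go to q2, push X → (q2, abbb, XV$)
  read a, top X: go to q0, push ε → (q0, bbb, V$)
  read b, top V: go to q1, push VX → (q1, bb, VX$)
  read b, top V: go to q1, push XV → (q1, b, XVX$)
  read b, top X: go to q0, push XX → (q0, ε, XXVX$)
All input consumed in state q0 with stack XXVX$.

XXVX$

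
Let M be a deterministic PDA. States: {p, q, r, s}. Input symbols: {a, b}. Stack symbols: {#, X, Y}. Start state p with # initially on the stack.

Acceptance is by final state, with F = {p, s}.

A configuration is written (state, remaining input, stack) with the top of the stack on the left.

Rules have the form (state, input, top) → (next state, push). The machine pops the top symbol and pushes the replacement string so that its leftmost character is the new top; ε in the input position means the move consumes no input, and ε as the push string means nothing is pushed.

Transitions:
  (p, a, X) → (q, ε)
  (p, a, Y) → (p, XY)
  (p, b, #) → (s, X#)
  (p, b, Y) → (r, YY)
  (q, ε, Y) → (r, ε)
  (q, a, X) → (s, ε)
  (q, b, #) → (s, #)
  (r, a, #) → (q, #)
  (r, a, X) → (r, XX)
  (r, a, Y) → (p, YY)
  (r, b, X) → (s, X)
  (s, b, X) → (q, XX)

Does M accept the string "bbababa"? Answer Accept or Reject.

(p, bbababa, #) ⊢ (s, bababa, X#) ⊢ (q, ababa, XX#) ⊢ (s, baba, X#) ⊢ (q, aba, XX#) ⊢ (s, ba, X#) ⊢ (q, a, XX#) ⊢ (s, ε, X#)
All input consumed; state s ∈ F.

Accept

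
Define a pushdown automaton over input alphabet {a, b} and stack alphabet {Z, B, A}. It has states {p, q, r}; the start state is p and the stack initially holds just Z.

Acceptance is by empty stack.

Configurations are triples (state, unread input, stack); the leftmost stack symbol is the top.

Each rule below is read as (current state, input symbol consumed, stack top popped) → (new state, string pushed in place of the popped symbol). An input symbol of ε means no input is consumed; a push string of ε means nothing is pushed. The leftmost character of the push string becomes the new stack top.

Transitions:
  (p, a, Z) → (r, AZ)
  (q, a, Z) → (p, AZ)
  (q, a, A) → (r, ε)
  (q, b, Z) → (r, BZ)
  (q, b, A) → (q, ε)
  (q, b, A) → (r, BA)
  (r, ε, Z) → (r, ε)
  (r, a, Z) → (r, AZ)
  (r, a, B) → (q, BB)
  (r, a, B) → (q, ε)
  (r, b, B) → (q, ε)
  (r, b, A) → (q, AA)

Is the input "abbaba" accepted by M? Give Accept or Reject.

One accepting computation: (p, abbaba, Z) ⊢ (r, bbaba, AZ) ⊢ (q, baba, AAZ) ⊢ (r, aba, BAAZ) ⊢ (q, ba, AAZ) ⊢ (q, a, AZ) ⊢ (r, ε, Z) ⊢ (r, ε, ε)
All input consumed and the stack is empty.

Accept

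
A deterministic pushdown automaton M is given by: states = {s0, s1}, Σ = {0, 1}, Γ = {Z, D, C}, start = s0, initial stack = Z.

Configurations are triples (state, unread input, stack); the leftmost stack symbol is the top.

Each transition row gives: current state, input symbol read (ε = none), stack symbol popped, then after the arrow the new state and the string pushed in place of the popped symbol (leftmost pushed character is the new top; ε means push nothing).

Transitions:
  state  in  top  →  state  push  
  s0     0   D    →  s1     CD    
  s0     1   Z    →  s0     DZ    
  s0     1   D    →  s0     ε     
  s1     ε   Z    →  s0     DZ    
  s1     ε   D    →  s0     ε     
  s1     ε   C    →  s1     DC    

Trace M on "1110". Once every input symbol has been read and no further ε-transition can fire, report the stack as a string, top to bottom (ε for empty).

(s0, 1110, Z)
  read 1, top Z: go to s0, push DZ → (s0, 110, DZ)
  read 1, top D: go to s0, push ε → (s0, 10, Z)
  read 1, top Z: go to s0, push DZ → (s0, 0, DZ)
  read 0, top D: go to s1, push CD → (s1, ε, CDZ)
  ε-move, top C: go to s1, push DC → (s1, ε, DCDZ)
  ε-move, top D: go to s0, push ε → (s0, ε, CDZ)
All input consumed in state s0 with stack CDZ.

CDZ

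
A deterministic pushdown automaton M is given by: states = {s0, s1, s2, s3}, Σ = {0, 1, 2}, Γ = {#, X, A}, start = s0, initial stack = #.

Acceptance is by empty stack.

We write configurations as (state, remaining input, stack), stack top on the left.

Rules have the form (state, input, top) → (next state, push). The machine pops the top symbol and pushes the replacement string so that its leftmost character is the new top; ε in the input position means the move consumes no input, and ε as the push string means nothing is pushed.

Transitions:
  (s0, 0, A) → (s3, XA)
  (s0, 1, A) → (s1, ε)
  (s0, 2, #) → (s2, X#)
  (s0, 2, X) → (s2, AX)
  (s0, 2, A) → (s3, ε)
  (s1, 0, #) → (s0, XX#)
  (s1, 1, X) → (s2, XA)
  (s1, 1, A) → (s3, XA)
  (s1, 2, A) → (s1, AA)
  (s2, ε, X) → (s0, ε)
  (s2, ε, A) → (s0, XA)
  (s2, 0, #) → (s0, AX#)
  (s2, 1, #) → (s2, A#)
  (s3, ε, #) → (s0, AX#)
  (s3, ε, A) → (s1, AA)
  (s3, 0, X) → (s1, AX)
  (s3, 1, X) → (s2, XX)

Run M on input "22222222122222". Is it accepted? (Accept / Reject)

(s0, 22222222122222, #)
  read 2, top #: go to s2, push X# → (s2, 2222222122222, X#)
  ε-move, top X: go to s0, push ε → (s0, 2222222122222, #)
  read 2, top #: go to s2, push X# → (s2, 222222122222, X#)
  ε-move, top X: go to s0, push ε → (s0, 222222122222, #)
  read 2, top #: go to s2, push X# → (s2, 22222122222, X#)
  ε-move, top X: go to s0, push ε → (s0, 22222122222, #)
  read 2, top #: go to s2, push X# → (s2, 2222122222, X#)
  ε-move, top X: go to s0, push ε → (s0, 2222122222, #)
  read 2, top #: go to s2, push X# → (s2, 222122222, X#)
  ε-move, top X: go to s0, push ε → (s0, 222122222, #)
  read 2, top #: go to s2, push X# → (s2, 22122222, X#)
  ε-move, top X: go to s0, push ε → (s0, 22122222, #)
  read 2, top #: go to s2, push X# → (s2, 2122222, X#)
  ε-move, top X: go to s0, push ε → (s0, 2122222, #)
  read 2, top #: go to s2, push X# → (s2, 122222, X#)
  ε-move, top X: go to s0, push ε → (s0, 122222, #)
No transition applies at (s0, 122222, #); input not fully consumed.

Reject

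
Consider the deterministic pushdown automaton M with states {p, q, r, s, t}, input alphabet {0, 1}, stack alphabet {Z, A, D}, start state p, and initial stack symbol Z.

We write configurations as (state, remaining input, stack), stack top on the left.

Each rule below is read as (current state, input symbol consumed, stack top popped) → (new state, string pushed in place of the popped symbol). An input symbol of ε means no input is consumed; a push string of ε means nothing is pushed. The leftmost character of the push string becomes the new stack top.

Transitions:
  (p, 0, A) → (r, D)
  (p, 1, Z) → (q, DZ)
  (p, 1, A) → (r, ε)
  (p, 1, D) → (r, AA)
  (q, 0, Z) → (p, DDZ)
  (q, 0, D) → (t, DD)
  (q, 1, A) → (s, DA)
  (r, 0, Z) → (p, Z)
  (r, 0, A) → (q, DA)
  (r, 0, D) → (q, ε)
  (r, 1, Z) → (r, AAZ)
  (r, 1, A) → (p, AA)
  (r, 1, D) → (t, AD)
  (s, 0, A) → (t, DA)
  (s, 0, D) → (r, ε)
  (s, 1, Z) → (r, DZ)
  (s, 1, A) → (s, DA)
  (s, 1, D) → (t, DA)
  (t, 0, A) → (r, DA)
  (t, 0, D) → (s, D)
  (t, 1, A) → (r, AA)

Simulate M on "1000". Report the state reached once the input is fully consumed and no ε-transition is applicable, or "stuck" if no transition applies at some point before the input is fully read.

r

(p, 1000, Z)
  read 1, top Z: go to q, push DZ → (q, 000, DZ)
  read 0, top D: go to t, push DD → (t, 00, DDZ)
  read 0, top D: go to s, push D → (s, 0, DDZ)
  read 0, top D: go to r, push ε → (r, ε, DZ)
All input consumed; M is in state r.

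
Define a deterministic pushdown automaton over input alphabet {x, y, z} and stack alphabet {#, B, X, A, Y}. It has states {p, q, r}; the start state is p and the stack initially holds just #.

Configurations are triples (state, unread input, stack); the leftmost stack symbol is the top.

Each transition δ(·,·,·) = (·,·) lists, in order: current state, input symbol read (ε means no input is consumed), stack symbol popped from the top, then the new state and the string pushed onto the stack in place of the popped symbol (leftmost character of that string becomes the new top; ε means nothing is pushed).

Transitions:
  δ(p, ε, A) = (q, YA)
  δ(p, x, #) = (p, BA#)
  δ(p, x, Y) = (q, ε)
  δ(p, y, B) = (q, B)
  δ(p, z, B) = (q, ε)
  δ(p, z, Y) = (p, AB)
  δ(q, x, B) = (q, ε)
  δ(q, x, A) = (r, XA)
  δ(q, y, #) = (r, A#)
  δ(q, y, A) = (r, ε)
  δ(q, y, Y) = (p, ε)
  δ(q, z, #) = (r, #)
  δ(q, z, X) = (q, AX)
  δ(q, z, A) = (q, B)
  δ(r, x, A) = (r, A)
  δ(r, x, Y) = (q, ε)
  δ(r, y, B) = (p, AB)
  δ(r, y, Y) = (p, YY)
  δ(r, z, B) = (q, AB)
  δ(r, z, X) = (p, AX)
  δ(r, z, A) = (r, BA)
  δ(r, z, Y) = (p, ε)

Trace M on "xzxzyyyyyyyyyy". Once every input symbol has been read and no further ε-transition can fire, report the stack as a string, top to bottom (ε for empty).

YAXA#

(p, xzxzyyyyyyyyyy, #)
  read x, top #: go to p, push BA# → (p, zxzyyyyyyyyyy, BA#)
  read z, top B: go to q, push ε → (q, xzyyyyyyyyyy, A#)
  read x, top A: go to r, push XA → (r, zyyyyyyyyyy, XA#)
  read z, top X: go to p, push AX → (p, yyyyyyyyyy, AXA#)
  ε-move, top A: go to q, push YA → (q, yyyyyyyyyy, YAXA#)
  read y, top Y: go to p, push ε → (p, yyyyyyyyy, AXA#)
  ε-move, top A: go to q, push YA → (q, yyyyyyyyy, YAXA#)
  read y, top Y: go to p, push ε → (p, yyyyyyyy, AXA#)
  ε-move, top A: go to q, push YA → (q, yyyyyyyy, YAXA#)
  read y, top Y: go to p, push ε → (p, yyyyyyy, AXA#)
  ε-move, top A: go to q, push YA → (q, yyyyyyy, YAXA#)
  read y, top Y: go to p, push ε → (p, yyyyyy, AXA#)
  ε-move, top A: go to q, push YA → (q, yyyyyy, YAXA#)
  read y, top Y: go to p, push ε → (p, yyyyy, AXA#)
  ε-move, top A: go to q, push YA → (q, yyyyy, YAXA#)
  read y, top Y: go to p, push ε → (p, yyyy, AXA#)
  ε-move, top A: go to q, push YA → (q, yyyy, YAXA#)
  read y, top Y: go to p, push ε → (p, yyy, AXA#)
  ε-move, top A: go to q, push YA → (q, yyy, YAXA#)
  read y, top Y: go to p, push ε → (p, yy, AXA#)
  ε-move, top A: go to q, push YA → (q, yy, YAXA#)
  read y, top Y: go to p, push ε → (p, y, AXA#)
  ε-move, top A: go to q, push YA → (q, y, YAXA#)
  read y, top Y: go to p, push ε → (p, ε, AXA#)
  ε-move, top A: go to q, push YA → (q, ε, YAXA#)
All input consumed in state q with stack YAXA#.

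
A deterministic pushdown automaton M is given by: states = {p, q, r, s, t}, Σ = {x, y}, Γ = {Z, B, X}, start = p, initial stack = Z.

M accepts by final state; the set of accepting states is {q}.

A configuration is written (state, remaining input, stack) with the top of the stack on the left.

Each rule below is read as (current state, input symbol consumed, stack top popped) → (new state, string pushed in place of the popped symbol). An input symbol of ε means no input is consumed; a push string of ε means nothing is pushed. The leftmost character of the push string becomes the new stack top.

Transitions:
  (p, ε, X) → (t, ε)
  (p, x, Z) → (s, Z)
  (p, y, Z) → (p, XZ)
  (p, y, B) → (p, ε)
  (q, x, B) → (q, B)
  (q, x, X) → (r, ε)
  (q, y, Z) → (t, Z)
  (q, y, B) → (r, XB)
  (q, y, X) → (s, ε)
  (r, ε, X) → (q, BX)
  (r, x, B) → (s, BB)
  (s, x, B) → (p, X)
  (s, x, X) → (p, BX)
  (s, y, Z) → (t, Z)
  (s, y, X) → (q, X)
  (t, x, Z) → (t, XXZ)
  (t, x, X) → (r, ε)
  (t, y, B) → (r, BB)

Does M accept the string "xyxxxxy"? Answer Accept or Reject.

Accept

(p, xyxxxxy, Z) ⊢ (s, yxxxxy, Z) ⊢ (t, xxxxy, Z) ⊢ (t, xxxy, XXZ) ⊢ (r, xxy, XZ) ⊢ (q, xxy, BXZ) ⊢ (q, xy, BXZ) ⊢ (q, y, BXZ) ⊢ (r, ε, XBXZ) ⊢ (q, ε, BXBXZ)
All input consumed; state q ∈ F.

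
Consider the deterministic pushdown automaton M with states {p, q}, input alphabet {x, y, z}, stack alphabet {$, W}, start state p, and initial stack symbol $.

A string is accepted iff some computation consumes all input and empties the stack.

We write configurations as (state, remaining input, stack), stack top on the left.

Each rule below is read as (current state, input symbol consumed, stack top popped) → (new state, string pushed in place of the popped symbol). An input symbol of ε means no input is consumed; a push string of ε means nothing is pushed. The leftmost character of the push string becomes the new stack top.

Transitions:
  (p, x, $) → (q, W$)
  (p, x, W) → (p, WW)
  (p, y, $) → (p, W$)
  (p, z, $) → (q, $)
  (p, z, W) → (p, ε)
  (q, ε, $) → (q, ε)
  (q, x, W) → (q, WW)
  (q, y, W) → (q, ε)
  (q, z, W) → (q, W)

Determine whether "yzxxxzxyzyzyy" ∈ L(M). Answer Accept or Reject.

(p, yzxxxzxyzyzyy, $)
  read y, top $: go to p, push W$ → (p, zxxxzxyzyzyy, W$)
  read z, top W: go to p, push ε → (p, xxxzxyzyzyy, $)
  read x, top $: go to q, push W$ → (q, xxzxyzyzyy, W$)
  read x, top W: go to q, push WW → (q, xzxyzyzyy, WW$)
  read x, top W: go to q, push WW → (q, zxyzyzyy, WWW$)
  read z, top W: go to q, push W → (q, xyzyzyy, WWW$)
  read x, top W: go to q, push WW → (q, yzyzyy, WWWW$)
  read y, top W: go to q, push ε → (q, zyzyy, WWW$)
  read z, top W: go to q, push W → (q, yzyy, WWW$)
  read y, top W: go to q, push ε → (q, zyy, WW$)
  read z, top W: go to q, push W → (q, yy, WW$)
  read y, top W: go to q, push ε → (q, y, W$)
  read y, top W: go to q, push ε → (q, ε, $)
  ε-move, top $: go to q, push ε → (q, ε, ε)
All input consumed and the stack is empty.

Accept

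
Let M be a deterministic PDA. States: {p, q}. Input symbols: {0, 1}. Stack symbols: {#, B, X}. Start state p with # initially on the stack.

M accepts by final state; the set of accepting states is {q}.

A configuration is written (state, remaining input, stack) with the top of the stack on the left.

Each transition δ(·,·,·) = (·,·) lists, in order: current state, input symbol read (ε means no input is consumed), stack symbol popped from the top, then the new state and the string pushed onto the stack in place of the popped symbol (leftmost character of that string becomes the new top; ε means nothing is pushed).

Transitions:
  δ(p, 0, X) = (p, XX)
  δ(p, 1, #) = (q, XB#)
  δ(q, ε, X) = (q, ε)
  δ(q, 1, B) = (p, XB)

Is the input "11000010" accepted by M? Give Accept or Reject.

Reject

(p, 11000010, #)
  read 1, top #: go to q, push XB# → (q, 1000010, XB#)
  ε-move, top X: go to q, push ε → (q, 1000010, B#)
  read 1, top B: go to p, push XB → (p, 000010, XB#)
  read 0, top X: go to p, push XX → (p, 00010, XXB#)
  read 0, top X: go to p, push XX → (p, 0010, XXXB#)
  read 0, top X: go to p, push XX → (p, 010, XXXXB#)
  read 0, top X: go to p, push XX → (p, 10, XXXXXB#)
No transition applies at (p, 10, XXXXXB#); input not fully consumed.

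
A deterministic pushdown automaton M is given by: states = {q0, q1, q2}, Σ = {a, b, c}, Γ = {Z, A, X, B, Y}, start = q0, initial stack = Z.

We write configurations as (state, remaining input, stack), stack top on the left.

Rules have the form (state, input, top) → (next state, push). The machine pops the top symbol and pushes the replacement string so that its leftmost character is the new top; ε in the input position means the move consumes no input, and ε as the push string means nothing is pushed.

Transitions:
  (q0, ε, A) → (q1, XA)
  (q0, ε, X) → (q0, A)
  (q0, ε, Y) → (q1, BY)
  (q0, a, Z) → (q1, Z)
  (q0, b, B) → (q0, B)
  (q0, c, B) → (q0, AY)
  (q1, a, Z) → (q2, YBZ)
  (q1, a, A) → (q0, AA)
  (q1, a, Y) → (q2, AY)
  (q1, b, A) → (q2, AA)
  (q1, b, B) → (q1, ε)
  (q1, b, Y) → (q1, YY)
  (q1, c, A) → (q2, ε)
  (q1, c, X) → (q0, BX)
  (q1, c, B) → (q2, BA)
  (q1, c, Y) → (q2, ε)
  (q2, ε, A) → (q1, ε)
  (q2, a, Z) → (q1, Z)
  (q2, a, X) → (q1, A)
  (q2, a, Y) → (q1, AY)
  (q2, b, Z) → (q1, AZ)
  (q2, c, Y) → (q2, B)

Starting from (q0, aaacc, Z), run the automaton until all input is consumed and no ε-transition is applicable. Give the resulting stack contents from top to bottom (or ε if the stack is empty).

BBZ

(q0, aaacc, Z) ⊢ (q1, aacc, Z) ⊢ (q2, acc, YBZ) ⊢ (q1, cc, AYBZ) ⊢ (q2, c, YBZ) ⊢ (q2, ε, BBZ)
All input consumed in state q2 with stack BBZ.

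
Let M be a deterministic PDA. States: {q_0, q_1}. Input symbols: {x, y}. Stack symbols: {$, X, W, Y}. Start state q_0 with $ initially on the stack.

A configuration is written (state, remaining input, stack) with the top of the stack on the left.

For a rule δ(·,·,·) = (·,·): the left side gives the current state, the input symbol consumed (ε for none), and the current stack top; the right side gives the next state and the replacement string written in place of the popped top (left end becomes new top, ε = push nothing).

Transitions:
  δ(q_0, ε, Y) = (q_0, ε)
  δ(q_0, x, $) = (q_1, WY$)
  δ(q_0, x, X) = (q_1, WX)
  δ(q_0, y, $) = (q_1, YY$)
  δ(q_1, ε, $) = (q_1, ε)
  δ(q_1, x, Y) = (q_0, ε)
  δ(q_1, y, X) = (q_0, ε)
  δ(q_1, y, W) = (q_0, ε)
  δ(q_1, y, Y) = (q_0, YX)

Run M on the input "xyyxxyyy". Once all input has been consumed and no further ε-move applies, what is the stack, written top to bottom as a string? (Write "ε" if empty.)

XY$

(q_0, xyyxxyyy, $)
  read x, top $: go to q_1, push WY$ → (q_1, yyxxyyy, WY$)
  read y, top W: go to q_0, push ε → (q_0, yxxyyy, Y$)
  ε-move, top Y: go to q_0, push ε → (q_0, yxxyyy, $)
  read y, top $: go to q_1, push YY$ → (q_1, xxyyy, YY$)
  read x, top Y: go to q_0, push ε → (q_0, xyyy, Y$)
  ε-move, top Y: go to q_0, push ε → (q_0, xyyy, $)
  read x, top $: go to q_1, push WY$ → (q_1, yyy, WY$)
  read y, top W: go to q_0, push ε → (q_0, yy, Y$)
  ε-move, top Y: go to q_0, push ε → (q_0, yy, $)
  read y, top $: go to q_1, push YY$ → (q_1, y, YY$)
  read y, top Y: go to q_0, push YX → (q_0, ε, YXY$)
  ε-move, top Y: go to q_0, push ε → (q_0, ε, XY$)
All input consumed in state q_0 with stack XY$.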